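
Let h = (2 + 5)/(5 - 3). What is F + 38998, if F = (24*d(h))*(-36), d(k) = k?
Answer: 35974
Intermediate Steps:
h = 7/2 ≈ 3.5000
F = -3024 (F = (24*(7/2))*(-36) = 84*(-36) = -3024)
F + 38998 = -3024 + 38998 = 35974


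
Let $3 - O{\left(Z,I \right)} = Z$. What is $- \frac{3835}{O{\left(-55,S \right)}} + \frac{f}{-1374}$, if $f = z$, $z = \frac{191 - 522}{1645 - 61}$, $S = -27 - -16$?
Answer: $- \frac{4173268081}{63116064} \approx -66.12$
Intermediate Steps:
$S = -11$ ($S = -27 + 16 = -11$)
$O{\left(Z,I \right)} = 3 - Z$
$z = - \frac{331}{1584} \approx -0.20896$
$f = - \frac{331}{1584} \approx -0.20896$
$- \frac{3835}{O{\left(-55,S \right)}} + \frac{f}{-1374} = - \frac{3835}{3 - -55} - \frac{331}{1584 \left(-1374\right)} = - \frac{3835}{3 + 55} - - \frac{331}{2176416} = - \frac{3835}{58} + \frac{331}{2176416} = - \frac{4173268081}{63116064}$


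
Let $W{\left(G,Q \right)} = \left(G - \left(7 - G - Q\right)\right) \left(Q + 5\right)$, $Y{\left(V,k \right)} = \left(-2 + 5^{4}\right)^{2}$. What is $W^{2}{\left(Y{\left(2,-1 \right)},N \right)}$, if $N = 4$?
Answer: $48808317827025$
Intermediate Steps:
$Y{\left(V,k \right)} = 388129$ ($Y{\left(V,k \right)} = \left(-2 + 625\right)^{2} = 623^{2} = 388129$)
$W{\left(G,Q \right)} = \left(5 + Q\right) \left(-7 + Q + 2 G\right)$ ($W{\left(G,Q \right)} = \left(G + \left(-7 + G + Q\right)\right) \left(5 + Q\right) = \left(-7 + Q + 2 G\right) \left(5 + Q\right) = \left(5 + Q\right) \left(-7 + Q + 2 G\right)$)
$W^{2}{\left(Y{\left(2,-1 \right)},N \right)} = \left(-35 + 4^{2} - 8 + 10 \cdot 388129 + 2 \cdot 388129 \cdot 4\right)^{2} = \left(-35 + 16 - 8 + 3881290 + 3105032\right)^{2} = 6986295^{2} = 48808317827025$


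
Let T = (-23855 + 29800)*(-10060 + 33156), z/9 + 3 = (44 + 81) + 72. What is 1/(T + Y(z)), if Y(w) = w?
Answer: 1/137307466 ≈ 7.2829e-9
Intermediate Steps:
z = 1746 (z = -27 + 9*((44 + 81) + 72) = -27 + 9*(125 + 72) = -27 + 9*197 = -27 + 1773 = 1746)
T = 137305720 (T = 5945*23096 = 137305720)
1/(T + Y(z)) = 1/(137305720 + 1746) = 1/137307466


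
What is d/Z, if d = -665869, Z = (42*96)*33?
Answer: -665869/133056 ≈ -5.0044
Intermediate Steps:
Z = 133056 (Z = 4032*33 = 133056)
d/Z = -665869/133056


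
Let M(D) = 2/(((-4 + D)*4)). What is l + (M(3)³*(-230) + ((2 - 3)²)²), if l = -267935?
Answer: -1071621/4 ≈ -2.6791e+5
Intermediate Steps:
M(D) = 2/(-16 + 4*D)
l + (M(3)³*(-230) + ((2 - 3)²)²) = -267935 + ((1/(2*(-4 + 3)))³*(-230) + ((2 - 3)²)²) = -267935 + (((½)/(-1))³*(-230) + ((-1)²)²) = -267935 + (((½)*(-1))³*(-230) + 1²) = -267935 + ((-½)³*(-230) + 1) = -267935 + (-⅛*(-230) + 1) = -267935 + (115/4 + 1) = -267935 + 119/4 = -1071621/4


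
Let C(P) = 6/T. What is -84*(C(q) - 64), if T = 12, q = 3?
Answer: 5334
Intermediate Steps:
C(P) = ½ (C(P) = 6/12 = 6*(1/12) = ½)
-84*(C(q) - 64) = -84*(½ - 64) = -84*(-127/2) = 5334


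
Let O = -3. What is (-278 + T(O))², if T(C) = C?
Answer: 78961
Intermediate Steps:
(-278 + T(O))² = (-278 - 3)² = (-281)² = 78961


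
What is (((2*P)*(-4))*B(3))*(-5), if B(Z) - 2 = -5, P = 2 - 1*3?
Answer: 120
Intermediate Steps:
P = -1 (P = 2 - 3 = -1)
B(Z) = -3 (B(Z) = 2 - 5 = -3)
(((2*P)*(-4))*B(3))*(-5) = (((2*(-1))*(-4))*(-3))*(-5) = (-2*(-4)*(-3))*(-5) = (8*(-3))*(-5) = -24*(-5) = 120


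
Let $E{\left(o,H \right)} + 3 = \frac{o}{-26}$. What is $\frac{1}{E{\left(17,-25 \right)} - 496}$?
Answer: $- \frac{26}{12991} \approx -0.0020014$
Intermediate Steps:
$E{\left(o,H \right)} = -3 - \frac{o}{26}$ ($E{\left(o,H \right)} = -3 + \frac{o}{-26} = -3 + o \left(- \frac{1}{26}\right) = -3 - \frac{o}{26}$)
$\frac{1}{E{\left(17,-25 \right)} - 496} = \frac{1}{\left(-3 - \frac{17}{26}\right) - 496} = \frac{1}{- \frac{95}{26} - 496} = \frac{1}{- \frac{12991}{26}} = - \frac{26}{12991}$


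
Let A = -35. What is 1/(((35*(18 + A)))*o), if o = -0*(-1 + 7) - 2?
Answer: 1/1190 ≈ 0.00084034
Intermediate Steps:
o = -2 (o = -0*6 - 2 = -59*0 - 2 = 0 - 2 = -2)
1/(((35*(18 + A)))*o) = 1/((35*(18 - 35))*(-2)) = -½/(35*(-17)) = -½/(-595) = -1/595*(-½) = 1/1190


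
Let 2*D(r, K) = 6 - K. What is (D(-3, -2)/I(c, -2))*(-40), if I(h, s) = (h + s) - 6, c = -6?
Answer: 80/7 ≈ 11.429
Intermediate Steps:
I(h, s) = -6 + h + s
D(r, K) = 3 - K/2 (D(r, K) = (6 - K)/2 = 3 - K/2)
(D(-3, -2)/I(c, -2))*(-40) = ((3 - ½*(-2))/(-6 - 6 - 2))*(-40) = ((3 + 1)/(-14))*(-40) = -1/14*4*(-40) = -2/7*(-40) = 80/7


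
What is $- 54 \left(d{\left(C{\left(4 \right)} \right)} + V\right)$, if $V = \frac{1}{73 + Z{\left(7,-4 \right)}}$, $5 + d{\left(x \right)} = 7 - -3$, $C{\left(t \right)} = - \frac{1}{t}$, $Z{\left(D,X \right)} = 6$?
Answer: $- \frac{21384}{79} \approx -270.68$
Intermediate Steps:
$d{\left(x \right)} = 5$ ($d{\left(x \right)} = -5 + \left(7 - -3\right) = -5 + \left(7 + 3\right) = -5 + 10 = 5$)
$V = \frac{1}{79}$ ($V = \frac{1}{73 + 6} = \frac{1}{79} \approx 0.012658$)
$- 54 \left(d{\left(C{\left(4 \right)} \right)} + V\right) = - 54 \left(5 + \frac{1}{79}\right) = \left(-54\right) \frac{396}{79} = - \frac{21384}{79}$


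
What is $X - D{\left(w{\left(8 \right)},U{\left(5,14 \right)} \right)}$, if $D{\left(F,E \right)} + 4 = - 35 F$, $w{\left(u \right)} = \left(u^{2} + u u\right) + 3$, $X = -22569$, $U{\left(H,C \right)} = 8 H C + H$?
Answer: $-17980$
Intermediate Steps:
$U{\left(H,C \right)} = H + 8 C H$ ($U{\left(H,C \right)} = 8 C H + H = H + 8 C H$)
$w{\left(u \right)} = 3 + 2 u^{2}$ ($w{\left(u \right)} = \left(u^{2} + u^{2}\right) + 3 = 2 u^{2} + 3 = 3 + 2 u^{2}$)
$D{\left(F,E \right)} = -4 - 35 F$
$X - D{\left(w{\left(8 \right)},U{\left(5,14 \right)} \right)} = -22569 - \left(-4 - 35 \left(3 + 2 \cdot 8^{2}\right)\right) = -22569 - \left(-4 - 35 \left(3 + 2 \cdot 64\right)\right) = -22569 - \left(-4 - 35 \left(3 + 128\right)\right) = -22569 - \left(-4 - 4585\right) = -22569 - -4589 = -22569 + 4589 = -17980$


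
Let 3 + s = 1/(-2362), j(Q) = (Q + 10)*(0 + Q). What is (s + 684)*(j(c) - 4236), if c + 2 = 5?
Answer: -6750962637/2362 ≈ -2.8582e+6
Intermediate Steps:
c = 3 (c = -2 + 5 = 3)
j(Q) = Q*(10 + Q) (j(Q) = (10 + Q)*Q = Q*(10 + Q))
s = -7087/2362 (s = -3 + 1/(-2362) = -3 - 1/2362 = -7087/2362 ≈ -3.0004)
(s + 684)*(j(c) - 4236) = (-7087/2362 + 684)*(3*(10 + 3) - 4236) = 1608521*(3*13 - 4236)/2362 = 1608521*(39 - 4236)/2362 = (1608521/2362)*(-4197) = -6750962637/2362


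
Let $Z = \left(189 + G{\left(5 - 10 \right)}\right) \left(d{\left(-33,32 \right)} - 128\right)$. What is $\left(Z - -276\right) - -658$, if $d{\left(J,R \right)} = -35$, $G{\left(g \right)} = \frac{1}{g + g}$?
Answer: $- \frac{298567}{10} \approx -29857.0$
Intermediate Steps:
$G{\left(g \right)} = \frac{1}{2 g}$
$Z = - \frac{307907}{10}$ ($Z = \left(189 + \frac{1}{2 \left(5 - 10\right)}\right) \left(-35 - 128\right) = \left(189 + \frac{1}{2 \left(5 - 10\right)}\right) \left(-163\right) = \left(189 + \frac{1}{2 \left(-5\right)}\right) \left(-163\right) = \left(189 + \frac{1}{2} \left(- \frac{1}{5}\right)\right) \left(-163\right) = \left(189 - \frac{1}{10}\right) \left(-163\right) = \frac{1889}{10} \left(-163\right) = - \frac{307907}{10} \approx -30791.0$)
$\left(Z - -276\right) - -658 = \left(- \frac{307907}{10} - -276\right) - -658 = \left(- \frac{307907}{10} + 276\right) + 658 = - \frac{305147}{10} + 658 = - \frac{298567}{10}$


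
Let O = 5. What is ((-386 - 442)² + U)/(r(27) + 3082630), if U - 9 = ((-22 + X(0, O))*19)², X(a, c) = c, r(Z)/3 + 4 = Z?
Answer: 789922/3082699 ≈ 0.25624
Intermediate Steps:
r(Z) = -12 + 3*Z
U = 104338 (U = 9 + ((-22 + 5)*19)² = 9 + (-17*19)² = 9 + (-323)² = 9 + 104329 = 104338)
((-386 - 442)² + U)/(r(27) + 3082630) = ((-386 - 442)² + 104338)/((-12 + 3*27) + 3082630) = ((-828)² + 104338)/((-12 + 81) + 3082630) = (685584 + 104338)/(69 + 3082630) = 789922/3082699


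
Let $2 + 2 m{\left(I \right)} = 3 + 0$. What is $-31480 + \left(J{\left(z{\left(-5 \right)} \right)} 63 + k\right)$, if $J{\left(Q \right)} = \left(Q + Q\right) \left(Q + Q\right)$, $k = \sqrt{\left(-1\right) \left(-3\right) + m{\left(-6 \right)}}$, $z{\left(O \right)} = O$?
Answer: $-25180 + \frac{\sqrt{14}}{2} \approx -25178.0$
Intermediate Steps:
$m{\left(I \right)} = \frac{1}{2}$ ($m{\left(I \right)} = -1 + \frac{3 + 0}{2} = -1 + \frac{1}{2} \cdot 3 = -1 + \frac{3}{2} = \frac{1}{2}$)
$k = \frac{\sqrt{14}}{2}$ ($k = \sqrt{\left(-1\right) \left(-3\right) + \frac{1}{2}} = \sqrt{3 + \frac{1}{2}} = \sqrt{\frac{7}{2}} = \frac{\sqrt{14}}{2} \approx 1.8708$)
$J{\left(Q \right)} = 4 Q^{2}$ ($J{\left(Q \right)} = 2 Q 2 Q = 4 Q^{2}$)
$-31480 + \left(J{\left(z{\left(-5 \right)} \right)} 63 + k\right) = -31480 + \left(4 \left(-5\right)^{2} \cdot 63 + \frac{\sqrt{14}}{2}\right) = -31480 + \left(4 \cdot 25 \cdot 63 + \frac{\sqrt{14}}{2}\right) = -31480 + \left(100 \cdot 63 + \frac{\sqrt{14}}{2}\right) = -31480 + \left(6300 + \frac{\sqrt{14}}{2}\right) = -25180 + \frac{\sqrt{14}}{2}$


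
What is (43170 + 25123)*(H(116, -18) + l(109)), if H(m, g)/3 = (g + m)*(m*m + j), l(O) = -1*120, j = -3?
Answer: 270103049166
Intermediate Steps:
l(O) = -120
H(m, g) = 3*(-3 + m²)*(g + m) (H(m, g) = 3*((g + m)*(m*m - 3)) = 3*((g + m)*(m² - 3)) = 3*((g + m)*(-3 + m²)) = 3*((-3 + m²)*(g + m)) = 3*(-3 + m²)*(g + m))
(43170 + 25123)*(H(116, -18) + l(109)) = (43170 + 25123)*((-9*(-18) - 9*116 + 3*116³ + 3*(-18)*116²) - 120) = 68293*((162 - 1044 + 3*1560896 + 3*(-18)*13456) - 120) = 68293*((162 - 1044 + 4682688 - 726624) - 120) = 68293*(3955182 - 120) = 68293*3955062 = 270103049166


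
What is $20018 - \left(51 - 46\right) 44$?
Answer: $19798$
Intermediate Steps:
$20018 - \left(51 - 46\right) 44 = 20018 - 5 \cdot 44 = 20018 - 220 = 19798$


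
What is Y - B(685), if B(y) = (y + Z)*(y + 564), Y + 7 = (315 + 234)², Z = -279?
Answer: -205700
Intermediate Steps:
Y = 301394 (Y = -7 + (315 + 234)² = -7 + 549² = -7 + 301401 = 301394)
B(y) = (-279 + y)*(564 + y) (B(y) = (y - 279)*(y + 564) = (-279 + y)*(564 + y))
Y - B(685) = 301394 - (-157356 + 685² + 285*685) = 301394 - (-157356 + 469225 + 195225) = 301394 - 1*507094 = 301394 - 507094 = -205700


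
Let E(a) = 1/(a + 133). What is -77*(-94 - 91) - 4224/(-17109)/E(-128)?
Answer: 81246275/5703 ≈ 14246.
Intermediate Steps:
E(a) = 1/(133 + a)
-77*(-94 - 91) - 4224/(-17109)/E(-128) = -77*(-94 - 91) - 4224/(-17109)/(1/(133 - 128)) = -77*(-185) - 4224*(-1/17109)/(1/5) = 14245 - (-1408)/(5703*1/5) = 14245 - (-1408)*5/5703 = 14245 - 1*(-7040/5703) = 14245 + 7040/5703 = 81246275/5703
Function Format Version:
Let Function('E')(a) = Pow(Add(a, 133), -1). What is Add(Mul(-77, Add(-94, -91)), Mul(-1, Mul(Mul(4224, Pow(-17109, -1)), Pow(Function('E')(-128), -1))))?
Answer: Rational(81246275, 5703) ≈ 14246.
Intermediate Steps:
Function('E')(a) = Pow(Add(133, a), -1)
Add(Mul(-77, Add(-94, -91)), Mul(-1, Mul(Mul(4224, Pow(-17109, -1)), Pow(Function('E')(-128), -1)))) = Add(Mul(-77, Add(-94, -91)), Mul(-1, Mul(Mul(4224, Pow(-17109, -1)), Pow(Pow(Add(133, -128), -1), -1)))) = Add(Mul(-77, -185), Mul(-1, Mul(Mul(4224, Rational(-1, 17109)), Pow(Pow(5, -1), -1)))) = Add(14245, Mul(-1, Mul(Rational(-1408, 5703), Pow(Rational(1, 5), -1)))) = Add(14245, Mul(-1, Mul(Rational(-1408, 5703), 5))) = Add(14245, Mul(-1, Rational(-7040, 5703))) = Add(14245, Rational(7040, 5703)) = Rational(81246275, 5703)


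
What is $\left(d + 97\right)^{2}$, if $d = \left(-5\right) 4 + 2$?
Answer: $6241$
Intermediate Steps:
$d = -18$ ($d = -20 + 2 = -18$)
$\left(d + 97\right)^{2} = \left(-18 + 97\right)^{2} = 79^{2} = 6241$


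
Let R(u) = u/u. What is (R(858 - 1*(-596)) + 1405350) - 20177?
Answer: 1385174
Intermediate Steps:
R(u) = 1
(R(858 - 1*(-596)) + 1405350) - 20177 = (1 + 1405350) - 20177 = 1405351 - 20177 = 1385174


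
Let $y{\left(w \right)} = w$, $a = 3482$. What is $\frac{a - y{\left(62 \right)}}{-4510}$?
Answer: $- \frac{342}{451} \approx -0.75832$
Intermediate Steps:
$\frac{a - y{\left(62 \right)}}{-4510} = \frac{3482 - 62}{-4510} = \left(3482 - 62\right) \left(- \frac{1}{4510}\right) = 3420 \left(- \frac{1}{4510}\right) = - \frac{342}{451}$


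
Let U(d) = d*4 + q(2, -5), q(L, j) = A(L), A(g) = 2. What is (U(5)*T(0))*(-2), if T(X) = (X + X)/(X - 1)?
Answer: 0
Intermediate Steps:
q(L, j) = 2
U(d) = 2 + 4*d (U(d) = d*4 + 2 = 4*d + 2 = 2 + 4*d)
T(X) = 2*X/(-1 + X) (T(X) = (2*X)/(-1 + X) = 2*X/(-1 + X))
(U(5)*T(0))*(-2) = ((2 + 4*5)*(2*0/(-1 + 0)))*(-2) = ((2 + 20)*(2*0/(-1)))*(-2) = (22*(2*0*(-1)))*(-2) = (22*0)*(-2) = 0*(-2) = 0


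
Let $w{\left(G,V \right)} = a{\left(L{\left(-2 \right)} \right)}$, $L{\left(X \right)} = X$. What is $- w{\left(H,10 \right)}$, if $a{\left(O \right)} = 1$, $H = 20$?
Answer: $-1$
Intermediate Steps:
$w{\left(G,V \right)} = 1$
$- w{\left(H,10 \right)} = \left(-1\right) 1 = -1$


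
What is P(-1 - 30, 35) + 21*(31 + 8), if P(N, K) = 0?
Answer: 819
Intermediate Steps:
P(-1 - 30, 35) + 21*(31 + 8) = 0 + 21*(31 + 8) = 0 + 21*39 = 0 + 819 = 819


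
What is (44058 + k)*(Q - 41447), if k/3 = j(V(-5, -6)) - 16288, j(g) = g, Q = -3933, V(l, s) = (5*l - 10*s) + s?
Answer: 214148220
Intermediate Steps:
V(l, s) = -9*s + 5*l (V(l, s) = (-10*s + 5*l) + s = -9*s + 5*l)
k = -48777 (k = 3*((-9*(-6) + 5*(-5)) - 16288) = 3*((54 - 25) - 16288) = 3*(29 - 16288) = 3*(-16259) = -48777)
(44058 + k)*(Q - 41447) = (44058 - 48777)*(-3933 - 41447) = -4719*(-45380) = 214148220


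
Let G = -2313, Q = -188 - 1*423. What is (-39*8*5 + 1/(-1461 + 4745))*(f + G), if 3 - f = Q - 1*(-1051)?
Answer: 7044178625/1642 ≈ 4.2900e+6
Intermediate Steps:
Q = -611 (Q = -188 - 423 = -611)
f = -437 (f = 3 - (-611 - 1*(-1051)) = 3 - (-611 + 1051) = 3 - 1*440 = 3 - 440 = -437)
(-39*8*5 + 1/(-1461 + 4745))*(f + G) = (-39*8*5 + 1/(-1461 + 4745))*(-437 - 2313) = (-13*24*5 + 1/3284)*(-2750) = (-312*5 + 1/3284)*(-2750) = (-1560 + 1/3284)*(-2750) = -5123039/3284*(-2750) = 7044178625/1642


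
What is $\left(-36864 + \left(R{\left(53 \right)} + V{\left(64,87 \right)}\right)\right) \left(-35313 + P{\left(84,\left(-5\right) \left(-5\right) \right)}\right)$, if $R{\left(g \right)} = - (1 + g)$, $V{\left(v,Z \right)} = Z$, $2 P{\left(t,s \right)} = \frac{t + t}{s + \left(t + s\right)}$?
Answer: $\frac{87139530999}{67} \approx 1.3006 \cdot 10^{9}$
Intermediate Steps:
$P{\left(t,s \right)} = \frac{t}{t + 2 s}$ ($P{\left(t,s \right)} = \frac{\left(t + t\right) \frac{1}{s + \left(t + s\right)}}{2} = \frac{2 t \frac{1}{s + \left(s + t\right)}}{2} = \frac{2 t \frac{1}{t + 2 s}}{2} = \frac{t}{t + 2 s}$)
$R{\left(g \right)} = -1 - g$
$\left(-36864 + \left(R{\left(53 \right)} + V{\left(64,87 \right)}\right)\right) \left(-35313 + P{\left(84,\left(-5\right) \left(-5\right) \right)}\right) = \left(-36864 + \left(\left(-1 - 53\right) + 87\right)\right) \left(-35313 + \frac{84}{84 + 2 \left(\left(-5\right) \left(-5\right)\right)}\right) = \left(-36864 + \left(\left(-1 - 53\right) + 87\right)\right) \left(-35313 + \frac{84}{84 + 2 \cdot 25}\right) = \left(-36864 + \left(-54 + 87\right)\right) \left(-35313 + \frac{84}{84 + 50}\right) = \left(-36864 + 33\right) \left(-35313 + \frac{84}{134}\right) = - 36831 \left(-35313 + 84 \cdot \frac{1}{134}\right) = - 36831 \left(-35313 + \frac{42}{67}\right) = \left(-36831\right) \left(- \frac{2365929}{67}\right) = \frac{87139530999}{67}$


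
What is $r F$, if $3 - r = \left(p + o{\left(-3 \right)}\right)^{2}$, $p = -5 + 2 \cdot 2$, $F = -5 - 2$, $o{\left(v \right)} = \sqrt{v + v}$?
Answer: $-56 - 14 i \sqrt{6} \approx -56.0 - 34.293 i$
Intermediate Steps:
$o{\left(v \right)} = \sqrt{2} \sqrt{v}$ ($o{\left(v \right)} = \sqrt{2 v} = \sqrt{2} \sqrt{v}$)
$F = -7$ ($F = -5 - 2 = -7$)
$p = -1$ ($p = -5 + 4 = -1$)
$r = 3 - \left(-1 + i \sqrt{6}\right)^{2}$ ($r = 3 - \left(-1 + \sqrt{2} \sqrt{-3}\right)^{2} = 3 - \left(-1 + \sqrt{2} i \sqrt{3}\right)^{2} = 3 - \left(-1 + i \sqrt{6}\right)^{2} \approx 8.0 + 4.899 i$)
$r F = \left(8 + 2 i \sqrt{6}\right) \left(-7\right) = -56 - 14 i \sqrt{6}$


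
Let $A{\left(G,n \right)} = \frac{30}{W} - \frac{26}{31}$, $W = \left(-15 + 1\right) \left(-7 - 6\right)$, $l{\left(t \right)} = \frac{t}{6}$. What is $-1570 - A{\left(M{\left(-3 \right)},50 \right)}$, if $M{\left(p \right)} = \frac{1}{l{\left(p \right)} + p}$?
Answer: $- \frac{4427069}{2821} \approx -1569.3$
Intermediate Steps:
$l{\left(t \right)} = \frac{t}{6}$ ($l{\left(t \right)} = t \frac{1}{6} = \frac{t}{6}$)
$M{\left(p \right)} = \frac{6}{7 p}$ ($M{\left(p \right)} = \frac{1}{\frac{p}{6} + p} = \frac{1}{\frac{7}{6} p} = \frac{6}{7 p}$)
$W = 182$ ($W = \left(-14\right) \left(-13\right) = 182$)
$A{\left(G,n \right)} = - \frac{1901}{2821}$ ($A{\left(G,n \right)} = \frac{30}{182} - \frac{26}{31} = 30 \cdot \frac{1}{182} - \frac{26}{31} = \frac{15}{91} - \frac{26}{31} = - \frac{1901}{2821}$)
$-1570 - A{\left(M{\left(-3 \right)},50 \right)} = -1570 - - \frac{1901}{2821} = -1570 + \frac{1901}{2821} = - \frac{4427069}{2821}$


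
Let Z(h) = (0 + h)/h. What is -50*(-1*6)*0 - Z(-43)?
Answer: -1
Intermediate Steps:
Z(h) = 1 (Z(h) = h/h = 1)
-50*(-1*6)*0 - Z(-43) = -50*(-1*6)*0 - 1*1 = -(-300)*0 - 1 = -50*0 - 1 = 0 - 1 = -1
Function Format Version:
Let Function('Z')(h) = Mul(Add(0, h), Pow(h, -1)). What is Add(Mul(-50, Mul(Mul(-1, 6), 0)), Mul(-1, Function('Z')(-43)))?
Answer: -1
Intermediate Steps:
Function('Z')(h) = 1 (Function('Z')(h) = Mul(h, Pow(h, -1)) = 1)
Add(Mul(-50, Mul(Mul(-1, 6), 0)), Mul(-1, Function('Z')(-43))) = Add(Mul(-50, Mul(Mul(-1, 6), 0)), Mul(-1, 1)) = Add(Mul(-50, Mul(-6, 0)), -1) = Add(Mul(-50, 0), -1) = Add(0, -1) = -1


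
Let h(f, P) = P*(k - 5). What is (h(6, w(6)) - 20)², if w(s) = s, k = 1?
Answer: 1936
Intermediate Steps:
h(f, P) = -4*P (h(f, P) = P*(1 - 5) = P*(-4) = -4*P)
(h(6, w(6)) - 20)² = (-4*6 - 20)² = (-24 - 20)² = (-44)² = 1936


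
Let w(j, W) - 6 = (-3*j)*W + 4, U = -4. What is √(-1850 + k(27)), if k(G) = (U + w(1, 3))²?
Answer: I*√1841 ≈ 42.907*I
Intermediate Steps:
w(j, W) = 10 - 3*W*j (w(j, W) = 6 + ((-3*j)*W + 4) = 6 + (-3*W*j + 4) = 6 + (4 - 3*W*j) = 10 - 3*W*j)
k(G) = 9 (k(G) = (-4 + (10 - 3*3*1))² = (-4 + (10 - 9))² = (-4 + 1)² = (-3)² = 9)
√(-1850 + k(27)) = √(-1850 + 9) = √(-1841) = I*√1841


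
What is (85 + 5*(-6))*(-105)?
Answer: -5775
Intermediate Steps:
(85 + 5*(-6))*(-105) = (85 - 30)*(-105) = 55*(-105) = -5775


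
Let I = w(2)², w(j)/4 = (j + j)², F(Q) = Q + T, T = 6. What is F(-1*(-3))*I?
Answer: 36864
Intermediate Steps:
F(Q) = 6 + Q (F(Q) = Q + 6 = 6 + Q)
w(j) = 16*j² (w(j) = 4*(j + j)² = 4*(2*j)² = 4*(4*j²) = 16*j²)
I = 4096 (I = (16*2²)² = (16*4)² = 64² = 4096)
F(-1*(-3))*I = (6 - 1*(-3))*4096 = (6 + 3)*4096 = 9*4096 = 36864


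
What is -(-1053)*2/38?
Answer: 1053/19 ≈ 55.421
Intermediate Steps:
-(-1053)*2/38 = -39*(-54)*(1/38) = 2106*(1/38) = 1053/19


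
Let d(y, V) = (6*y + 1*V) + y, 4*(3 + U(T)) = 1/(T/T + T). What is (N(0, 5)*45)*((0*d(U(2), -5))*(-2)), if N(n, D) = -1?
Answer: 0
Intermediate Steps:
U(T) = -3 + 1/(4*(1 + T)) (U(T) = -3 + 1/(4*(T/T + T)) = -3 + 1/(4*(1 + T)))
d(y, V) = V + 7*y (d(y, V) = (6*y + V) + y = (V + 6*y) + y = V + 7*y)
(N(0, 5)*45)*((0*d(U(2), -5))*(-2)) = (-1*45)*((0*(-5 + 7*((-11 - 12*2)/(4*(1 + 2)))))*(-2)) = -45*0*(-5 + 7*((¼)*(-11 - 24)/3))*(-2) = -45*0*(-5 + 7*((¼)*(⅓)*(-35)))*(-2) = -45*0*(-5 + 7*(-35/12))*(-2) = -45*0*(-5 - 245/12)*(-2) = -45*0*(-305/12)*(-2) = -0*(-2) = -45*0 = 0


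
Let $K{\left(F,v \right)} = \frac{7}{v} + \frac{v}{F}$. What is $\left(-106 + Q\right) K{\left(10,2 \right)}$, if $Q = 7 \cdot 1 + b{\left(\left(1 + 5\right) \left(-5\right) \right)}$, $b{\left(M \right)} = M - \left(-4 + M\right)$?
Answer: $- \frac{703}{2} \approx -351.5$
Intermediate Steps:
$b{\left(M \right)} = 4$
$Q = 11$ ($Q = 7 \cdot 1 + 4 = 7 + 4 = 11$)
$\left(-106 + Q\right) K{\left(10,2 \right)} = \left(-106 + 11\right) \left(\frac{7}{2} + \frac{2}{10}\right) = - 95 \left(7 \cdot \frac{1}{2} + 2 \cdot \frac{1}{10}\right) = - 95 \left(\frac{7}{2} + \frac{1}{5}\right) = \left(-95\right) \frac{37}{10} = - \frac{703}{2}$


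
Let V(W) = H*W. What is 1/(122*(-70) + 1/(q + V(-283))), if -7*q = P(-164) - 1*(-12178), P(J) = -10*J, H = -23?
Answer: -4535/38728899 ≈ -0.00011710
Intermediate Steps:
V(W) = -23*W
q = -1974 (q = -(-10*(-164) - 1*(-12178))/7 = -(1640 + 12178)/7 = -⅐*13818 = -1974)
1/(122*(-70) + 1/(q + V(-283))) = 1/(122*(-70) + 1/(-1974 - 23*(-283))) = 1/(-8540 + 1/(-1974 + 6509)) = 1/(-8540 + 1/4535) = 1/(-38728899/4535) = -4535/38728899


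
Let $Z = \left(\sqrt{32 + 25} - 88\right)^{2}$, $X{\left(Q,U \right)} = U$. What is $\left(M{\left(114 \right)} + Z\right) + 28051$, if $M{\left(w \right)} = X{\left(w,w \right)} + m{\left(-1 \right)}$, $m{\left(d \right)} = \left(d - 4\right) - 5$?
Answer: $35956 - 176 \sqrt{57} \approx 34627.0$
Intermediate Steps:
$m{\left(d \right)} = -9 + d$ ($m{\left(d \right)} = \left(-4 + d\right) - 5 = -9 + d$)
$Z = \left(-88 + \sqrt{57}\right)^{2}$ ($Z = \left(\sqrt{57} - 88\right)^{2} = \left(-88 + \sqrt{57}\right)^{2} \approx 6472.2$)
$M{\left(w \right)} = -10 + w$ ($M{\left(w \right)} = w - 10 = -10 + w$)
$\left(M{\left(114 \right)} + Z\right) + 28051 = \left(\left(-10 + 114\right) + \left(88 - \sqrt{57}\right)^{2}\right) + 28051 = \left(104 + \left(88 - \sqrt{57}\right)^{2}\right) + 28051 = 28155 + \left(88 - \sqrt{57}\right)^{2}$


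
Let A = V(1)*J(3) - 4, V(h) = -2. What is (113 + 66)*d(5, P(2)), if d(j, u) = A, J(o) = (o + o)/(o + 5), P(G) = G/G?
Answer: -1969/2 ≈ -984.50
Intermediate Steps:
P(G) = 1
J(o) = 2*o/(5 + o) (J(o) = (2*o)/(5 + o) = 2*o/(5 + o))
A = -11/2 (A = -4*3/(5 + 3) - 4 = -4*3/8 - 4 = -2*3/4 - 4 = -3/2 - 4 = -11/2 ≈ -5.5000)
d(j, u) = -11/2
(113 + 66)*d(5, P(2)) = (113 + 66)*(-11/2) = 179*(-11/2) = -1969/2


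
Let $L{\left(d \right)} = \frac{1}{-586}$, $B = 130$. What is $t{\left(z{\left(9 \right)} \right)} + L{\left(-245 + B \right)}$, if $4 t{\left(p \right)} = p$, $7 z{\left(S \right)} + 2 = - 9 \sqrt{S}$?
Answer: $- \frac{8511}{8204} \approx -1.0374$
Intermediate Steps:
$z{\left(S \right)} = - \frac{2}{7} - \frac{9 \sqrt{S}}{7}$ ($z{\left(S \right)} = - \frac{2}{7} + \frac{\left(-9\right) \sqrt{S}}{7} = - \frac{2}{7} - \frac{9 \sqrt{S}}{7}$)
$t{\left(p \right)} = \frac{p}{4}$
$L{\left(d \right)} = - \frac{1}{586}$
$t{\left(z{\left(9 \right)} \right)} + L{\left(-245 + B \right)} = \frac{- \frac{2}{7} - \frac{9 \sqrt{9}}{7}}{4} - \frac{1}{586} = \frac{- \frac{2}{7} - \frac{27}{7}}{4} - \frac{1}{586} = \frac{1}{4} \left(- \frac{29}{7}\right) - \frac{1}{586} = - \frac{29}{28} - \frac{1}{586} = - \frac{8511}{8204}$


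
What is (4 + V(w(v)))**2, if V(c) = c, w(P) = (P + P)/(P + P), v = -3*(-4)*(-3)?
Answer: 25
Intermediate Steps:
v = -36 (v = 12*(-3) = -36)
w(P) = 1 (w(P) = (2*P)/((2*P)) = (2*P)*(1/(2*P)) = 1)
(4 + V(w(v)))**2 = (4 + 1)**2 = 5**2 = 25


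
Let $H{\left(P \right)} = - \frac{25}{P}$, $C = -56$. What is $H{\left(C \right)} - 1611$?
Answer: $- \frac{90191}{56} \approx -1610.6$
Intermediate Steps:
$H{\left(C \right)} - 1611 = - \frac{25}{-56} - 1611 = \left(-25\right) \left(- \frac{1}{56}\right) - 1611 = \frac{25}{56} - 1611 = - \frac{90191}{56}$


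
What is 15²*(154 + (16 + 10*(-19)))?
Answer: -4500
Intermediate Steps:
15²*(154 + (16 + 10*(-19))) = 225*(154 + (16 - 190)) = 225*(154 - 174) = 225*(-20) = -4500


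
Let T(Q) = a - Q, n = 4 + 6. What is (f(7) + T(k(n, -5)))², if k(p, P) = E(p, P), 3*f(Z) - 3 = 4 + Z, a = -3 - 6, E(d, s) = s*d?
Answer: 18769/9 ≈ 2085.4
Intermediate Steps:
E(d, s) = d*s
a = -9
n = 10
f(Z) = 7/3 + Z/3 (f(Z) = 1 + (4 + Z)/3 = 1 + (4/3 + Z/3) = 7/3 + Z/3)
k(p, P) = P*p (k(p, P) = p*P = P*p)
T(Q) = -9 - Q
(f(7) + T(k(n, -5)))² = ((7/3 + (⅓)*7) + (-9 - (-5)*10))² = ((7/3 + 7/3) + (-9 - 1*(-50)))² = (14/3 + (-9 + 50))² = (14/3 + 41)² = (137/3)² = 18769/9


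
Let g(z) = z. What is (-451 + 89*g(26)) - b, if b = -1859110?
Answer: 1860973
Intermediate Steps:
(-451 + 89*g(26)) - b = (-451 + 89*26) - 1*(-1859110) = (-451 + 2314) + 1859110 = 1863 + 1859110 = 1860973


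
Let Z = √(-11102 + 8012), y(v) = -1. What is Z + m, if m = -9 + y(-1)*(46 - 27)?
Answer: -28 + I*√3090 ≈ -28.0 + 55.588*I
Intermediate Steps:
Z = I*√3090 (Z = √(-3090) = I*√3090 ≈ 55.588*I)
m = -28 (m = -9 - (46 - 27) = -9 - 1*19 = -9 - 19 = -28)
Z + m = I*√3090 - 28 = -28 + I*√3090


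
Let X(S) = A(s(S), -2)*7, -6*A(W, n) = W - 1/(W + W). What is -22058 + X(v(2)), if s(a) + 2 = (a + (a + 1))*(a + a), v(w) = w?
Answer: -4769057/216 ≈ -22079.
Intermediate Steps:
s(a) = -2 + 2*a*(1 + 2*a) (s(a) = -2 + (a + (a + 1))*(a + a) = -2 + (a + (1 + a))*(2*a) = -2 + (1 + 2*a)*(2*a) = -2 + 2*a*(1 + 2*a))
A(W, n) = -W/6 + 1/(12*W) (A(W, n) = -(W - 1/(W + W))/6 = -(W - 1/(2*W))/6 = -W/6 + 1/(12*W))
X(S) = 7/3 - 14*S²/3 - 7*S/3 + 7/(12*(-2 + 2*S + 4*S²)) (X(S) = (-(-2 + 2*S + 4*S²)/6 + 1/(12*(-2 + 2*S + 4*S²)))*7 = ((⅓ - 2*S²/3 - S/3) + 1/(12*(-2 + 2*S + 4*S²)))*7 = (⅓ - 2*S²/3 - S/3 + 1/(12*(-2 + 2*S + 4*S²)))*7 = 7/3 - 14*S²/3 - 7*S/3 + 7/(12*(-2 + 2*S + 4*S²)))
-22058 + X(v(2)) = -22058 + 7*(1 - 8*(-1 + 2 + 2*2²)²)/(24*(-1 + 2 + 2*2²)) = -22058 + 7*(1 - 8*(-1 + 2 + 2*4)²)/(24*(-1 + 2 + 2*4)) = -22058 + 7*(1 - 8*(-1 + 2 + 8)²)/(24*(-1 + 2 + 8)) = -22058 + (7/24)*(1 - 8*9²)/9 = -22058 + (7/24)*(⅑)*(1 - 8*81) = -22058 + (7/24)*(⅑)*(1 - 648) = -22058 + (7/24)*(⅑)*(-647) = -22058 - 4529/216 = -4769057/216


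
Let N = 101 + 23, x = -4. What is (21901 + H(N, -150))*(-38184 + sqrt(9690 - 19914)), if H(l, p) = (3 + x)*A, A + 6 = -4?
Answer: -836649624 + 262932*I*sqrt(71) ≈ -8.3665e+8 + 2.2155e+6*I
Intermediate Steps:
A = -10 (A = -6 - 4 = -10)
N = 124
H(l, p) = 10 (H(l, p) = (3 - 4)*(-10) = -1*(-10) = 10)
(21901 + H(N, -150))*(-38184 + sqrt(9690 - 19914)) = (21901 + 10)*(-38184 + sqrt(9690 - 19914)) = 21911*(-38184 + sqrt(-10224)) = 21911*(-38184 + 12*I*sqrt(71)) = -836649624 + 262932*I*sqrt(71)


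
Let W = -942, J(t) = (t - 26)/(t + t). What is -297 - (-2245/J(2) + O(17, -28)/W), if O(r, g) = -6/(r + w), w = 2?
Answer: -12012547/17898 ≈ -671.17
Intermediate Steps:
J(t) = (-26 + t)/(2*t) (J(t) = (-26 + t)/((2*t)) = (-26 + t)*(1/(2*t)) = (-26 + t)/(2*t))
O(r, g) = -6/(2 + r) (O(r, g) = -6/(r + 2) = -6/(2 + r))
-297 - (-2245/J(2) + O(17, -28)/W) = -297 - (-2245*4/(-26 + 2) - 6/(2 + 17)/(-942)) = -297 - (-2245/((½)*(½)*(-24)) - 6/19*(-1/942)) = -297 - (-2245/(-6) - 6*1/19*(-1/942)) = -297 - (-2245*(-⅙) - 6/19*(-1/942)) = -297 - (2245/6 + 1/2983) = -297 - 1*6696841/17898 = -297 - 6696841/17898 = -12012547/17898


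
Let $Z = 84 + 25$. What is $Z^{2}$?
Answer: $11881$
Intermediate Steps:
$Z = 109$
$Z^{2} = 109^{2} = 11881$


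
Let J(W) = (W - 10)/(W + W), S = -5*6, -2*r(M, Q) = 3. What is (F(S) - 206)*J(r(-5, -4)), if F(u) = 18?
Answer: -2162/3 ≈ -720.67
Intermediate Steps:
r(M, Q) = -3/2 (r(M, Q) = -½*3 = -3/2)
S = -30
J(W) = (-10 + W)/(2*W) (J(W) = (-10 + W)/((2*W)) = (-10 + W)*(1/(2*W)) = (-10 + W)/(2*W))
(F(S) - 206)*J(r(-5, -4)) = (18 - 206)*((-10 - 3/2)/(2*(-3/2))) = -94*(-2)*(-23)/(3*2) = -188*23/6 = -2162/3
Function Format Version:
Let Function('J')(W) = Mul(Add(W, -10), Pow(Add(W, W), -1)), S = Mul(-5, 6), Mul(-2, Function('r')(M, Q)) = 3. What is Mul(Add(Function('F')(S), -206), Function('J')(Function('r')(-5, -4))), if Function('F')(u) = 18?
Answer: Rational(-2162, 3) ≈ -720.67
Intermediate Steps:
Function('r')(M, Q) = Rational(-3, 2) (Function('r')(M, Q) = Mul(Rational(-1, 2), 3) = Rational(-3, 2))
S = -30
Function('J')(W) = Mul(Rational(1, 2), Pow(W, -1), Add(-10, W)) (Function('J')(W) = Mul(Add(-10, W), Pow(Mul(2, W), -1)) = Mul(Add(-10, W), Mul(Rational(1, 2), Pow(W, -1))) = Mul(Rational(1, 2), Pow(W, -1), Add(-10, W)))
Mul(Add(Function('F')(S), -206), Function('J')(Function('r')(-5, -4))) = Mul(Add(18, -206), Mul(Rational(1, 2), Pow(Rational(-3, 2), -1), Add(-10, Rational(-3, 2)))) = Mul(-188, Mul(Rational(1, 2), Rational(-2, 3), Rational(-23, 2))) = Mul(-188, Rational(23, 6)) = Rational(-2162, 3)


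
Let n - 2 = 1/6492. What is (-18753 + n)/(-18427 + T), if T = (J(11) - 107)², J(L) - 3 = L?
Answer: 121731491/63478776 ≈ 1.9177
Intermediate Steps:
J(L) = 3 + L
n = 12985/6492 (n = 2 + 1/6492 = 12985/6492 ≈ 2.0002)
T = 8649 (T = ((3 + 11) - 107)² = (14 - 107)² = (-93)² = 8649)
(-18753 + n)/(-18427 + T) = (-18753 + 12985/6492)/(-18427 + 8649) = -121731491/6492/(-9778) = -121731491/6492*(-1/9778) = 121731491/63478776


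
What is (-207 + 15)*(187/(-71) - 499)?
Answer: 6838272/71 ≈ 96314.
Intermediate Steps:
(-207 + 15)*(187/(-71) - 499) = -192*(187*(-1/71) - 499) = -192*(-187/71 - 499) = -192*(-35616/71) = 6838272/71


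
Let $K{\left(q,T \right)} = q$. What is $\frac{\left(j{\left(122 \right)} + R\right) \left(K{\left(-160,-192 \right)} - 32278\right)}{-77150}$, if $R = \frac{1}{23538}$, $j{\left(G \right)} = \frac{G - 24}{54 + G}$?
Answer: $\frac{374156111}{1598041896} \approx 0.23413$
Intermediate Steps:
$j{\left(G \right)} = \frac{-24 + G}{54 + G}$
$R = \frac{1}{23538} \approx 4.2484 \cdot 10^{-5}$
$\frac{\left(j{\left(122 \right)} + R\right) \left(K{\left(-160,-192 \right)} - 32278\right)}{-77150} = \frac{\left(\frac{-24 + 122}{54 + 122} + \frac{1}{23538}\right) \left(-160 - 32278\right)}{-77150} = \left(\frac{1}{176} \cdot 98 + \frac{1}{23538}\right) \left(-32438\right) \left(- \frac{1}{77150}\right) = \left(\frac{49}{88} + \frac{1}{23538}\right) \left(-32438\right) \left(- \frac{1}{77150}\right) = \frac{576725}{1035672} \left(-32438\right) \left(- \frac{1}{77150}\right) = \left(- \frac{9353902775}{517836}\right) \left(- \frac{1}{77150}\right) = \frac{374156111}{1598041896}$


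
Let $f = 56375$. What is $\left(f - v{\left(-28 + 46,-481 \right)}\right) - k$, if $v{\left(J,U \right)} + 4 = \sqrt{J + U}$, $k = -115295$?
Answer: $171674 - i \sqrt{463} \approx 1.7167 \cdot 10^{5} - 21.517 i$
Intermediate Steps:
$v{\left(J,U \right)} = -4 + \sqrt{J + U}$
$\left(f - v{\left(-28 + 46,-481 \right)}\right) - k = \left(56375 - \left(-4 + \sqrt{\left(-28 + 46\right) - 481}\right)\right) - -115295 = \left(56375 - \left(-4 + \sqrt{18 - 481}\right)\right) + 115295 = \left(56375 - \left(-4 + \sqrt{-463}\right)\right) + 115295 = \left(56375 - \left(-4 + i \sqrt{463}\right)\right) + 115295 = \left(56375 + \left(4 - i \sqrt{463}\right)\right) + 115295 = \left(56379 - i \sqrt{463}\right) + 115295 = 171674 - i \sqrt{463}$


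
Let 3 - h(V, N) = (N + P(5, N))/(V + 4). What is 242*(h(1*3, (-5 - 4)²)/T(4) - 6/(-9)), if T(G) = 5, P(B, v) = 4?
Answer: -29524/105 ≈ -281.18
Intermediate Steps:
h(V, N) = 3 - (4 + N)/(4 + V) (h(V, N) = 3 - (N + 4)/(V + 4) = 3 - (4 + N)/(4 + V))
242*(h(1*3, (-5 - 4)²)/T(4) - 6/(-9)) = 242*(((8 - (-5 - 4)² + 3*(1*3))/(4 + 1*3))/5 - 6/(-9)) = 242*(((8 - 1*(-9)² + 3*3)/(4 + 3))*(⅕) - 6*(-⅑)) = 242*(((8 - 1*81 + 9)/7)*(⅕) + ⅔) = 242*(((8 - 81 + 9)/7)*(⅕) + ⅔) = 242*(((⅐)*(-64))*(⅕) + ⅔) = 242*(-64/7*⅕ + ⅔) = 242*(-64/35 + ⅔) = 242*(-122/105) = -29524/105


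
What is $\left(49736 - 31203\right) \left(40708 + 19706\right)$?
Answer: $1119652662$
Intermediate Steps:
$\left(49736 - 31203\right) \left(40708 + 19706\right) = \left(49736 - 31203\right) 60414 = 18533 \cdot 60414 = 1119652662$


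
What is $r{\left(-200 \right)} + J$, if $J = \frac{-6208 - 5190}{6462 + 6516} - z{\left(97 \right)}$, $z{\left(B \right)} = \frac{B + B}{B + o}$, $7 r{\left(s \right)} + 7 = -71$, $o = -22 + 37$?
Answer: $- \frac{713959}{51912} \approx -13.753$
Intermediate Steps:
$o = 15$
$r{\left(s \right)} = - \frac{78}{7}$ ($r{\left(s \right)} = -1 + \frac{1}{7} \left(-71\right) = -1 - \frac{71}{7} = - \frac{78}{7}$)
$z{\left(B \right)} = \frac{2 B}{15 + B}$ ($z{\left(B \right)} = \frac{B + B}{B + 15} = \frac{2 B}{15 + B}$)
$J = - \frac{135511}{51912}$ ($J = \frac{-6208 - 5190}{6462 + 6516} - 2 \cdot 97 \frac{1}{15 + 97} = - \frac{11398}{12978} - 2 \cdot 97 \cdot \frac{1}{112} = \left(-11398\right) \frac{1}{12978} - 2 \cdot 97 \cdot \frac{1}{112} = - \frac{5699}{6489} - \frac{97}{56} = - \frac{135511}{51912} \approx -2.6104$)
$r{\left(-200 \right)} + J = - \frac{78}{7} - \frac{135511}{51912} = - \frac{713959}{51912}$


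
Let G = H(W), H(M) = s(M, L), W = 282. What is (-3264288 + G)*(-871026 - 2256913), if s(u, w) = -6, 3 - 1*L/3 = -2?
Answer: 10210512510066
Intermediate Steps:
L = 15 (L = 9 - 3*(-2) = 9 + 6 = 15)
H(M) = -6
G = -6
(-3264288 + G)*(-871026 - 2256913) = (-3264288 - 6)*(-871026 - 2256913) = -3264294*(-3127939) = 10210512510066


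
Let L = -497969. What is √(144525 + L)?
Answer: 2*I*√88361 ≈ 594.51*I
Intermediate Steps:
√(144525 + L) = √(144525 - 497969) = √(-353444) = 2*I*√88361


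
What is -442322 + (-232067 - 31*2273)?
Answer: -744852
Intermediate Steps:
-442322 + (-232067 - 31*2273) = -442322 + (-232067 - 1*70463) = -442322 + (-232067 - 70463) = -442322 - 302530 = -744852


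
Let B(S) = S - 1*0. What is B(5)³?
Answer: 125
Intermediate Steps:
B(S) = S (B(S) = S + 0 = S)
B(5)³ = 5³ = 125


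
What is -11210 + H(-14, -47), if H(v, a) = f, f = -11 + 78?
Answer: -11143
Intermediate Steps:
f = 67
H(v, a) = 67
-11210 + H(-14, -47) = -11210 + 67 = -11143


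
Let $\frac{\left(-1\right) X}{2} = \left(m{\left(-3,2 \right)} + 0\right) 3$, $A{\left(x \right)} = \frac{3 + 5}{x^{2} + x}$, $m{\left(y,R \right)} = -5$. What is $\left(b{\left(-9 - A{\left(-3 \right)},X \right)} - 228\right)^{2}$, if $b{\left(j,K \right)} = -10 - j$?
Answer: $\frac{466489}{9} \approx 51832.0$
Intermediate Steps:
$A{\left(x \right)} = \frac{8}{x + x^{2}}$
$X = 30$ ($X = - 2 \left(-5 + 0\right) 3 = - 2 \left(\left(-5\right) 3\right) = \left(-2\right) \left(-15\right) = 30$)
$\left(b{\left(-9 - A{\left(-3 \right)},X \right)} - 228\right)^{2} = \left(\left(-10 - \left(-9 - \frac{8}{\left(-3\right) \left(1 - 3\right)}\right)\right) - 228\right)^{2} = \left(\left(-10 - \left(-9 - 8 \left(- \frac{1}{3}\right) \frac{1}{-2}\right)\right) - 228\right)^{2} = \left(\left(-10 - \left(-9 - 8 \left(- \frac{1}{3}\right) \left(- \frac{1}{2}\right)\right)\right) - 228\right)^{2} = \left(\left(-10 - \left(-9 - \frac{4}{3}\right)\right) - 228\right)^{2} = \left(\left(-10 - - \frac{31}{3}\right) - 228\right)^{2} = \left(\left(-10 + \frac{31}{3}\right) - 228\right)^{2} = \left(\frac{1}{3} - 228\right)^{2} = \left(- \frac{683}{3}\right)^{2} = \frac{466489}{9}$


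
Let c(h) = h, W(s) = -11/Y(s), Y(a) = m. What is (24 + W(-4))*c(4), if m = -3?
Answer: 332/3 ≈ 110.67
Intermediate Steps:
Y(a) = -3
W(s) = 11/3 (W(s) = -11/(-3) = -11*(-1/3) = 11/3)
(24 + W(-4))*c(4) = (24 + 11/3)*4 = (83/3)*4 = 332/3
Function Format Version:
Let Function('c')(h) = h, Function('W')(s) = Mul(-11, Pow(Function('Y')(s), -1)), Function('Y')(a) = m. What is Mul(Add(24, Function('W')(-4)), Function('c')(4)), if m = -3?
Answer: Rational(332, 3) ≈ 110.67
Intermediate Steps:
Function('Y')(a) = -3
Function('W')(s) = Rational(11, 3) (Function('W')(s) = Mul(-11, Pow(-3, -1)) = Mul(-11, Rational(-1, 3)) = Rational(11, 3))
Mul(Add(24, Function('W')(-4)), Function('c')(4)) = Mul(Add(24, Rational(11, 3)), 4) = Mul(Rational(83, 3), 4) = Rational(332, 3)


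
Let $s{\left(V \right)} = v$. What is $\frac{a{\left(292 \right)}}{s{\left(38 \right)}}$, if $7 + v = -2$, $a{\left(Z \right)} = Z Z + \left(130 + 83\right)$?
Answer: $- \frac{85477}{9} \approx -9497.4$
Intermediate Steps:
$a{\left(Z \right)} = 213 + Z^{2}$ ($a{\left(Z \right)} = Z^{2} + 213 = 213 + Z^{2}$)
$v = -9$ ($v = -7 - 2 = -9$)
$s{\left(V \right)} = -9$
$\frac{a{\left(292 \right)}}{s{\left(38 \right)}} = \frac{213 + 292^{2}}{-9} = \left(213 + 85264\right) \left(- \frac{1}{9}\right) = 85477 \left(- \frac{1}{9}\right) = - \frac{85477}{9}$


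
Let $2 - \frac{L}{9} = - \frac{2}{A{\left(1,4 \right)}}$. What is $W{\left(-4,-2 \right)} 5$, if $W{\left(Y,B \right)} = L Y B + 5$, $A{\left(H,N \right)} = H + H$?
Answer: $1105$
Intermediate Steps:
$A{\left(H,N \right)} = 2 H$
$L = 27$ ($L = 18 - 9 \left(- \frac{2}{2 \cdot 1}\right) = 18 - 9 \left(- \frac{2}{2}\right) = 18 - 9 \left(\left(-2\right) \frac{1}{2}\right) = 18 - -9 = 18 + 9 = 27$)
$W{\left(Y,B \right)} = 5 + 27 B Y$ ($W{\left(Y,B \right)} = 27 Y B + 5 = 27 B Y + 5 = 5 + 27 B Y$)
$W{\left(-4,-2 \right)} 5 = \left(5 + 27 \left(-2\right) \left(-4\right)\right) 5 = \left(5 + 216\right) 5 = 221 \cdot 5 = 1105$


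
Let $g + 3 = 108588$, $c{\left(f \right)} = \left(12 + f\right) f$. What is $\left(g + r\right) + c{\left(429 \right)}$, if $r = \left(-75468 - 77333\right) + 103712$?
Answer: $248685$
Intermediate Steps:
$c{\left(f \right)} = f \left(12 + f\right)$
$g = 108585$ ($g = -3 + 108588 = 108585$)
$r = -49089$ ($r = -152801 + 103712 = -49089$)
$\left(g + r\right) + c{\left(429 \right)} = \left(108585 - 49089\right) + 429 \left(12 + 429\right) = 59496 + 429 \cdot 441 = 59496 + 189189 = 248685$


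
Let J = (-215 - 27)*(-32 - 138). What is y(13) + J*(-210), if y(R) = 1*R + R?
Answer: -8639374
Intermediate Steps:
y(R) = 2*R (y(R) = R + R = 2*R)
J = 41140 (J = -242*(-170) = 41140)
y(13) + J*(-210) = 2*13 + 41140*(-210) = 26 - 8639400 = -8639374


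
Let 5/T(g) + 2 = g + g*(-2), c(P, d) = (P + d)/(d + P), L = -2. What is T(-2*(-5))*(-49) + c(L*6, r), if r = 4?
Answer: 257/12 ≈ 21.417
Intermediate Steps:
c(P, d) = 1 (c(P, d) = (P + d)/(P + d) = 1)
T(g) = 5/(-2 - g) (T(g) = 5/(-2 + (g + g*(-2))) = 5/(-2 + (g - 2*g)) = 5/(-2 - g))
T(-2*(-5))*(-49) + c(L*6, r) = -5/(2 - 2*(-5))*(-49) + 1 = -5/(2 + 10)*(-49) + 1 = -5/12*(-49) + 1 = 245/12 + 1 = 257/12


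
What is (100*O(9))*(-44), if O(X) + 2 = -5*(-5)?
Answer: -101200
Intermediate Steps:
O(X) = 23 (O(X) = -2 - 5*(-5) = -2 + 25 = 23)
(100*O(9))*(-44) = (100*23)*(-44) = 2300*(-44) = -101200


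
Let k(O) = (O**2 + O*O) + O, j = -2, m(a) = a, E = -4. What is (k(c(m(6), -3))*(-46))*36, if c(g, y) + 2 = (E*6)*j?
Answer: -7084368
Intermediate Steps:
c(g, y) = 46 (c(g, y) = -2 - 4*6*(-2) = -2 - 24*(-2) = -2 + 48 = 46)
k(O) = O + 2*O**2 (k(O) = (O**2 + O**2) + O = 2*O**2 + O = O + 2*O**2)
(k(c(m(6), -3))*(-46))*36 = ((46*(1 + 2*46))*(-46))*36 = ((46*(1 + 92))*(-46))*36 = ((46*93)*(-46))*36 = (4278*(-46))*36 = -196788*36 = -7084368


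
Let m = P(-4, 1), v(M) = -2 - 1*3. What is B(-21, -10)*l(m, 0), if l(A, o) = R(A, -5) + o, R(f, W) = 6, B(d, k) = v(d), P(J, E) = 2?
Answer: -30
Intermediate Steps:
v(M) = -5 (v(M) = -2 - 3 = -5)
B(d, k) = -5
m = 2
l(A, o) = 6 + o
B(-21, -10)*l(m, 0) = -5*(6 + 0) = -5*6 = -30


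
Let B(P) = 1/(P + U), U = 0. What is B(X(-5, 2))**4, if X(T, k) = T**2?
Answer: 1/390625 ≈ 2.5600e-6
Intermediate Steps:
B(P) = 1/P (B(P) = 1/(P + 0) = 1/P)
B(X(-5, 2))**4 = (1/((-5)**2))**4 = (1/25)**4 = 1/390625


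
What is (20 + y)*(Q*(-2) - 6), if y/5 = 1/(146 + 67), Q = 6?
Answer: -25590/71 ≈ -360.42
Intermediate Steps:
y = 5/213 (y = 5/(146 + 67) = 5/213 ≈ 0.023474)
(20 + y)*(Q*(-2) - 6) = (20 + 5/213)*(6*(-2) - 6) = 4265*(-12 - 6)/213 = (4265/213)*(-18) = -25590/71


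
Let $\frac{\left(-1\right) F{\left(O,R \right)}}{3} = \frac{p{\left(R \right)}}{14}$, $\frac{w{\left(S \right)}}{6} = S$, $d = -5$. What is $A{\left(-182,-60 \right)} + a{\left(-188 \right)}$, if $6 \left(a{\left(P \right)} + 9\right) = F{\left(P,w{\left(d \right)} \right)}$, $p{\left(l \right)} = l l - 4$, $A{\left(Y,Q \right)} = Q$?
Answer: $-101$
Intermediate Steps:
$p{\left(l \right)} = -4 + l^{2}$ ($p{\left(l \right)} = l^{2} - 4 = -4 + l^{2}$)
$w{\left(S \right)} = 6 S$
$F{\left(O,R \right)} = \frac{6}{7} - \frac{3 R^{2}}{14}$ ($F{\left(O,R \right)} = - 3 \frac{-4 + R^{2}}{14} = - 3 \left(-4 + R^{2}\right) \frac{1}{14} = - 3 \left(- \frac{2}{7} + \frac{R^{2}}{14}\right) = \frac{6}{7} - \frac{3 R^{2}}{14}$)
$a{\left(P \right)} = -41$ ($a{\left(P \right)} = -9 + \frac{\frac{6}{7} - \frac{3 \left(6 \left(-5\right)\right)^{2}}{14}}{6} = -9 + \frac{\frac{6}{7} - \frac{3 \left(-30\right)^{2}}{14}}{6} = -9 + \frac{\frac{6}{7} - \frac{1350}{7}}{6} = -9 + \frac{1}{6} \left(-192\right) = -9 - 32 = -41$)
$A{\left(-182,-60 \right)} + a{\left(-188 \right)} = -60 - 41 = -101$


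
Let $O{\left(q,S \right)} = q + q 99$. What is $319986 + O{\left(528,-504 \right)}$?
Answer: $372786$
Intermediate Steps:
$O{\left(q,S \right)} = 100 q$ ($O{\left(q,S \right)} = q + 99 q = 100 q$)
$319986 + O{\left(528,-504 \right)} = 319986 + 100 \cdot 528 = 319986 + 52800 = 372786$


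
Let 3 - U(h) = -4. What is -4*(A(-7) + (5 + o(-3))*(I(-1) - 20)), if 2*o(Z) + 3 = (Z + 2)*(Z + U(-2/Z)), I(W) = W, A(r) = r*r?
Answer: -70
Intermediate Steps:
U(h) = 7 (U(h) = 3 - 1*(-4) = 3 + 4 = 7)
A(r) = r**2
o(Z) = -3/2 + (2 + Z)*(7 + Z)/2 (o(Z) = -3/2 + ((Z + 2)*(Z + 7))/2 = -3/2 + ((2 + Z)*(7 + Z))/2 = -3/2 + (2 + Z)*(7 + Z)/2)
-4*(A(-7) + (5 + o(-3))*(I(-1) - 20)) = -4*((-7)**2 + (5 + (11/2 + (1/2)*(-3)**2 + (9/2)*(-3)))*(-1 - 20)) = -4*(49 + (5 + (11/2 + (1/2)*9 - 27/2))*(-21)) = -4*(49 + (5 + (11/2 + 9/2 - 27/2))*(-21)) = -4*(49 + (5 - 7/2)*(-21)) = -4*(49 + (3/2)*(-21)) = -4*(49 - 63/2) = -4*35/2 = -70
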